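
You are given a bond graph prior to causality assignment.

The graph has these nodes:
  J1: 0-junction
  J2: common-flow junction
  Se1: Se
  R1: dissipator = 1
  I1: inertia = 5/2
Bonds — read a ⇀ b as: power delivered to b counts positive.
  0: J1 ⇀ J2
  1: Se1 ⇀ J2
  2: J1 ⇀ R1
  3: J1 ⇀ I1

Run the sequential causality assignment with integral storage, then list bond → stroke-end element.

#0 |J1
#1 |J2
#2 |R1
#3 |I1

#1 stroke at J2  (source Se1 imposes e)
#0 stroke at J1  (closing 1-jn rule on J2)
#2 stroke at R1  (common-e at J1 fixed by 0)
#3 stroke at I1  (J1: bond 0 brought effort, rest push out)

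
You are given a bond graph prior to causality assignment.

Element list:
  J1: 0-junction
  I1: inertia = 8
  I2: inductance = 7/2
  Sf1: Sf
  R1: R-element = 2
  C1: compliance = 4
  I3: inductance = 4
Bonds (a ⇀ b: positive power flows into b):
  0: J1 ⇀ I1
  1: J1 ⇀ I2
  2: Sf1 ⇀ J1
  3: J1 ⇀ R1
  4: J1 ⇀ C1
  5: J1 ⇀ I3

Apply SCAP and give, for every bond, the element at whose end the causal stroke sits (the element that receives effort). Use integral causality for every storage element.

bond 2 →Sf1  (Sf1: flow source, stroke at near end)
bond 0 →I1  (prefer integral on I1)
bond 1 →I2  (I2 outputs flow p/I2)
bond 4 →J1  (C1 outputs effort q/C1)
bond 3 →R1  (0-jn J1 has e-setter on 4)
bond 5 →I3  (common-e at J1 fixed by 4)

bond 0 stroke→I1
bond 1 stroke→I2
bond 2 stroke→Sf1
bond 3 stroke→R1
bond 4 stroke→J1
bond 5 stroke→I3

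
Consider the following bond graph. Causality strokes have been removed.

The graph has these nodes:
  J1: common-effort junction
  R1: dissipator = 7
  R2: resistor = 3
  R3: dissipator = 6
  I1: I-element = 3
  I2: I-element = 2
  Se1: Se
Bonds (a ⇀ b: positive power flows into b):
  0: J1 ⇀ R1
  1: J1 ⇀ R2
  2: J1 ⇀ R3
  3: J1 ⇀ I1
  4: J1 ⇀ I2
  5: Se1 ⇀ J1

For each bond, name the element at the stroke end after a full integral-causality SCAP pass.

bond 0 |R1
bond 1 |R2
bond 2 |R3
bond 3 |I1
bond 4 |I2
bond 5 |J1

b5 →J1  (Se1: effort source, stroke at far end)
b0 →R1  (J1: bond 5 brought effort, rest push out)
b1 →R2  (common-e at J1 fixed by 5)
b2 →R3  (common-e at J1 fixed by 5)
b3 →I1  (J1: bond 5 brought effort, rest push out)
b4 →I2  (J1: bond 5 brought effort, rest push out)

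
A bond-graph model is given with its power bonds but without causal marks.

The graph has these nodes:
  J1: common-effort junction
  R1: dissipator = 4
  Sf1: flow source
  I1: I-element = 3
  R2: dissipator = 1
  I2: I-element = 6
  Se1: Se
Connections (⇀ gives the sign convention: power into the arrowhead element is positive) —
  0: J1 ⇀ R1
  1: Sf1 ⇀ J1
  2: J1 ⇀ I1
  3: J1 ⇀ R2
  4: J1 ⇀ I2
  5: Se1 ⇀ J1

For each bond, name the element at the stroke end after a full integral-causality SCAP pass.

b0 →R1
b1 →Sf1
b2 →I1
b3 →R2
b4 →I2
b5 →J1

bond 1 →Sf1  (Sf1 fixes flow; stroke at Sf1)
bond 5 →J1  (Se1 fixes effort; stroke away)
bond 0 →R1  (J1: bond 5 brought effort, rest push out)
bond 2 →I1  (J1 effort already set via bond 5)
bond 3 →R2  (common-e at J1 fixed by 5)
bond 4 →I2  (J1 effort already set via bond 5)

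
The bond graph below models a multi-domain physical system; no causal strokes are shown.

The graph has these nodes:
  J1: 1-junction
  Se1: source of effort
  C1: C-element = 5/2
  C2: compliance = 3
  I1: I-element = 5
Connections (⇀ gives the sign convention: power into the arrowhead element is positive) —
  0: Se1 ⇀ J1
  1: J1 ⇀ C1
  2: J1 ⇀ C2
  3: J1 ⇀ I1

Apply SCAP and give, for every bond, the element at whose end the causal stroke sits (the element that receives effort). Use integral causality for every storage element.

bond 0 |J1  (source Se1 imposes e)
bond 1 |J1  (C1: C, integral causality)
bond 2 |J1  (C2 integral (e out))
bond 3 |I1  (J1 needs exactly one f-in)

β0 stroke→J1
β1 stroke→J1
β2 stroke→J1
β3 stroke→I1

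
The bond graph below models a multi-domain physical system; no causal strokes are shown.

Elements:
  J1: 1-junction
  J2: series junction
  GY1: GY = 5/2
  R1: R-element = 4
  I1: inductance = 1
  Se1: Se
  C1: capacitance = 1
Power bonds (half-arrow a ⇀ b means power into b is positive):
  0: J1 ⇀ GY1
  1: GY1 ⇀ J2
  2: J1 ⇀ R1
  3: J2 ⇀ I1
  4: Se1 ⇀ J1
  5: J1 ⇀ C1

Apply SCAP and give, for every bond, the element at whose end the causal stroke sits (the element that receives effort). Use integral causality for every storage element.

b0 |J1
b1 |J2
b2 |R1
b3 |I1
b4 |J1
b5 |J1

bond 4 stroke→J1  (source Se1 imposes e)
bond 3 stroke→I1  (I1 integral (f out))
bond 1 stroke→J2  (common-f at J2 fixed by 3)
bond 0 stroke→J1  (GY GY1: same side as bond 1)
bond 5 stroke→J1  (C1: C, integral causality)
bond 2 stroke→R1  (J1: last free bond brings flow in)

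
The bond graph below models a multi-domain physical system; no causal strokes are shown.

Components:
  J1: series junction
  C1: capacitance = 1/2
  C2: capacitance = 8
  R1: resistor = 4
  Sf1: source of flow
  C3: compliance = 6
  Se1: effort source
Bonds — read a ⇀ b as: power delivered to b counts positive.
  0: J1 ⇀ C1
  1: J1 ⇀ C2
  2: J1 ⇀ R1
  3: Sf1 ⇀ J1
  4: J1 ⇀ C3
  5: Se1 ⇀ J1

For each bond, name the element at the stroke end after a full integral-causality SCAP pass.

#3 stroke at Sf1  (Sf1 fixes flow; stroke at Sf1)
#5 stroke at J1  (source Se1 imposes e)
#0 stroke at J1  (J1: bond 3 brought flow, rest push out)
#1 stroke at J1  (J1: bond 3 brought flow, rest push out)
#2 stroke at J1  (1-jn J1 has f-setter on 3)
#4 stroke at J1  (common-f at J1 fixed by 3)

#0 |J1
#1 |J1
#2 |J1
#3 |Sf1
#4 |J1
#5 |J1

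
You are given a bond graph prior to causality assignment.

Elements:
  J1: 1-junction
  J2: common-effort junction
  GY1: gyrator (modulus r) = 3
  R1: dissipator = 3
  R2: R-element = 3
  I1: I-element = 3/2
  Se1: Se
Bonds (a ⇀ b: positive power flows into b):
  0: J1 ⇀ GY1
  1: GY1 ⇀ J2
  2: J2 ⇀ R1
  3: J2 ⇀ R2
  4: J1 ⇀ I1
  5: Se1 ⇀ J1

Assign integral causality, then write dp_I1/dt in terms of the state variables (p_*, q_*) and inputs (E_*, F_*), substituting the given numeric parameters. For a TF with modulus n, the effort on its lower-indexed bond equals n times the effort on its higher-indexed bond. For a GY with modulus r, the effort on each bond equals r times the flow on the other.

dp_I1/dt = E_Se1 - 4*p_I1

β5 |J1  (Se1 fixes effort; stroke away)
β4 |I1  (I1: I, integral causality)
β0 |J1  (1-jn J1 has f-setter on 4)
β1 |J2  (GY1: gyrator matches bond 0)
β2 |R1  (common-e at J2 fixed by 1)
β3 |R2  (J2 effort already set via bond 1)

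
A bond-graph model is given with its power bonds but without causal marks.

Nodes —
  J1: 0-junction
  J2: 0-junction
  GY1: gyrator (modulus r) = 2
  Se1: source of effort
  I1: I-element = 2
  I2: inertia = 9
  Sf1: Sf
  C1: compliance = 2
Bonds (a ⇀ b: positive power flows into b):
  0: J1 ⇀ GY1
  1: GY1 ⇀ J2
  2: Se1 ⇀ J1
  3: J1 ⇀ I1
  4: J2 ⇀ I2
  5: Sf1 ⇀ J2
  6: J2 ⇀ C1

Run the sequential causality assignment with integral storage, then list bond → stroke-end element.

bond 2 stroke→J1  (source Se1 imposes e)
bond 5 stroke→Sf1  (Sf1 (Sf) sets flow on bond)
bond 0 stroke→GY1  (common-e at J1 fixed by 2)
bond 3 stroke→I1  (common-e at J1 fixed by 2)
bond 1 stroke→GY1  (GY1: gyrator matches bond 0)
bond 4 stroke→I2  (I2: I, integral causality)
bond 6 stroke→J2  (closing 0-jn rule on J2)

β0 |GY1
β1 |GY1
β2 |J1
β3 |I1
β4 |I2
β5 |Sf1
β6 |J2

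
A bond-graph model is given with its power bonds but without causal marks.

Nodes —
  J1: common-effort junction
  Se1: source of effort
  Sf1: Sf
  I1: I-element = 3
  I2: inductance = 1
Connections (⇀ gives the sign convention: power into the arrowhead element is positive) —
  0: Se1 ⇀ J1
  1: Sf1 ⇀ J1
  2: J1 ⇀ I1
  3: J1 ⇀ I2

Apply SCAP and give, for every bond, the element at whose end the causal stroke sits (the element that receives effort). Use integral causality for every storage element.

bond 0 →J1
bond 1 →Sf1
bond 2 →I1
bond 3 →I2

b0 →J1  (Se1 (Se) sets effort on bond)
b1 →Sf1  (source Sf1 imposes f)
b2 →I1  (J1: bond 0 brought effort, rest push out)
b3 →I2  (common-e at J1 fixed by 0)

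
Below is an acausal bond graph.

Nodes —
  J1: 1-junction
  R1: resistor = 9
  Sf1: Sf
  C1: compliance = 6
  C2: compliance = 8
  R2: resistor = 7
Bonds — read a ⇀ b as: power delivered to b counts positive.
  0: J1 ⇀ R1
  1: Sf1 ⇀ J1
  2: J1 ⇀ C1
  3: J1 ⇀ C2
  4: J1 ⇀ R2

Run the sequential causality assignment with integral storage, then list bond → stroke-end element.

#0 →J1
#1 →Sf1
#2 →J1
#3 →J1
#4 →J1

β1 |Sf1  (Sf1: flow source, stroke at near end)
β0 |J1  (common-f at J1 fixed by 1)
β2 |J1  (common-f at J1 fixed by 1)
β3 |J1  (J1: bond 1 brought flow, rest push out)
β4 |J1  (J1: bond 1 brought flow, rest push out)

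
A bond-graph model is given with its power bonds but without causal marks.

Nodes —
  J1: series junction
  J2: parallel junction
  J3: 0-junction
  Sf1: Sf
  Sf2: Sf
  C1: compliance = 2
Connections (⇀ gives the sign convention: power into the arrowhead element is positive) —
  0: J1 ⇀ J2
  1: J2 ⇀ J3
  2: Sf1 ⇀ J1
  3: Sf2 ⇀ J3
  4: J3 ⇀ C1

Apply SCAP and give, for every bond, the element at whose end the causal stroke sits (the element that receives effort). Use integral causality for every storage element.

bond 0 |J1
bond 1 |J2
bond 2 |Sf1
bond 3 |Sf2
bond 4 |J3

b2 |Sf1  (source Sf1 imposes f)
b3 |Sf2  (Sf2: flow source, stroke at near end)
b0 |J1  (common-f at J1 fixed by 2)
b1 |J2  (closing 0-jn rule on J2)
b4 |J3  (closing 0-jn rule on J3)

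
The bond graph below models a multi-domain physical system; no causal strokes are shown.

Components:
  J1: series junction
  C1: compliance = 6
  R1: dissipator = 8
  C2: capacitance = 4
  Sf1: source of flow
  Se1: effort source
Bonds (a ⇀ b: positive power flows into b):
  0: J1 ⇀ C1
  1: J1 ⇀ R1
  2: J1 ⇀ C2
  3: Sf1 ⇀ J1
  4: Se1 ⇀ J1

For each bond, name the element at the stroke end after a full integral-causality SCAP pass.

β0 →J1
β1 →J1
β2 →J1
β3 →Sf1
β4 →J1

#3 |Sf1  (Sf1: flow source, stroke at near end)
#4 |J1  (Se1: effort source, stroke at far end)
#0 |J1  (common-f at J1 fixed by 3)
#1 |J1  (common-f at J1 fixed by 3)
#2 |J1  (common-f at J1 fixed by 3)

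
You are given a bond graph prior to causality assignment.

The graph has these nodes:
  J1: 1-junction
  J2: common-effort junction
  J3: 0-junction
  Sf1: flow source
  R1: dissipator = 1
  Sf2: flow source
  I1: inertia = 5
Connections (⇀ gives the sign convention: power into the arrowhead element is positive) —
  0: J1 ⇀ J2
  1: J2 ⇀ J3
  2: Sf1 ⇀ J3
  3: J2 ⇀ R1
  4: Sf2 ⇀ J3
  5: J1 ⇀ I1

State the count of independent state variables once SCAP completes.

1  (I1 all integral)

β2 |Sf1  (Sf1: flow source, stroke at near end)
β4 |Sf2  (Sf2: flow source, stroke at near end)
β1 |J3  (closing 0-jn rule on J3)
β5 |I1  (prefer integral on I1)
β0 |J1  (J1 flow already set via bond 5)
β3 |J2  (J2: last free bond brings effort in)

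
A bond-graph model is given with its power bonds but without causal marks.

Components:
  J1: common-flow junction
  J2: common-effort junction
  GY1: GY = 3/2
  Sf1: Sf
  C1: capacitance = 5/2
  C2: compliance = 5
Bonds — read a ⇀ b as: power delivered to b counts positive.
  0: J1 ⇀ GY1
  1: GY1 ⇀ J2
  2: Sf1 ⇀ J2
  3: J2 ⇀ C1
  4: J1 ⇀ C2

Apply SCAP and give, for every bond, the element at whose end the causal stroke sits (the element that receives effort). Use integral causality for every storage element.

β2 →Sf1  (Sf1: flow source, stroke at near end)
β3 →J2  (C1 integral (e out))
β1 →GY1  (J2 effort already set via bond 3)
β0 →GY1  (through GY1, causality inverts; strokes same side of GY1)
β4 →J1  (J1: bond 0 brought flow, rest push out)

β0 |GY1
β1 |GY1
β2 |Sf1
β3 |J2
β4 |J1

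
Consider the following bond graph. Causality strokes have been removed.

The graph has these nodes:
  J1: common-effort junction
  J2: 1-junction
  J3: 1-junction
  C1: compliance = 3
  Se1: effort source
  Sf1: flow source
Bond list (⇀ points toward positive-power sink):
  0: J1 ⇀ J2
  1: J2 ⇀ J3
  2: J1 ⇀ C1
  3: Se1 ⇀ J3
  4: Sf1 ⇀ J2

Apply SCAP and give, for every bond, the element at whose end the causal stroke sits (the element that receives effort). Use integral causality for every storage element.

β0 →J2
β1 →J2
β2 →J1
β3 →J3
β4 →Sf1

#3 stroke at J3  (Se1 fixes effort; stroke away)
#4 stroke at Sf1  (Sf1 (Sf) sets flow on bond)
#0 stroke at J2  (1-jn J2 has f-setter on 4)
#1 stroke at J2  (common-f at J2 fixed by 4)
#2 stroke at J1  (J1 needs exactly one e-in)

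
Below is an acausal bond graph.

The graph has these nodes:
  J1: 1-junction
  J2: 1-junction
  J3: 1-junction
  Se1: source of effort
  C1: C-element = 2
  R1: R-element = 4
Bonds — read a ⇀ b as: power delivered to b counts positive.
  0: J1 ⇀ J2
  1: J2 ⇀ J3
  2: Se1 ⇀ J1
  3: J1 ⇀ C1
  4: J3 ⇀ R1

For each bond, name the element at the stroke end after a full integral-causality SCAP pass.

bond 0 →J2
bond 1 →J3
bond 2 →J1
bond 3 →J1
bond 4 →R1

#2 stroke at J1  (source Se1 imposes e)
#3 stroke at J1  (C1 integral (e out))
#0 stroke at J2  (only one flow-in slot at J1)
#1 stroke at J3  (closing 1-jn rule on J2)
#4 stroke at R1  (closing 1-jn rule on J3)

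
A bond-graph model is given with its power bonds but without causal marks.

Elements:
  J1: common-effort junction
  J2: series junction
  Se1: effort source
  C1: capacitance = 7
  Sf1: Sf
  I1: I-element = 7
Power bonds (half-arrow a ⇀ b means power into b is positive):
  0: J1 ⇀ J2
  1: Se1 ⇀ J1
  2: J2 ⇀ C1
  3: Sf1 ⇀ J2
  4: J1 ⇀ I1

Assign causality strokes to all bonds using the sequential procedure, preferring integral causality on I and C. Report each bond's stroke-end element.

b1 stroke→J1  (Se1 fixes effort; stroke away)
b3 stroke→Sf1  (Sf1 fixes flow; stroke at Sf1)
b0 stroke→J2  (J1: bond 1 brought effort, rest push out)
b4 stroke→I1  (common-e at J1 fixed by 1)
b2 stroke→J2  (common-f at J2 fixed by 3)

b0 stroke at J2
b1 stroke at J1
b2 stroke at J2
b3 stroke at Sf1
b4 stroke at I1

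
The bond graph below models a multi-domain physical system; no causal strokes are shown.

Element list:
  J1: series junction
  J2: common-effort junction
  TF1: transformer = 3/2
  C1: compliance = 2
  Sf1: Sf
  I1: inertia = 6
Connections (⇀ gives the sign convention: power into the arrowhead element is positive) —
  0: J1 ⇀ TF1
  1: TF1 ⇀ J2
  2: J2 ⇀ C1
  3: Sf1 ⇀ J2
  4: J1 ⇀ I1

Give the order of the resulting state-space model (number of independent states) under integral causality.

2  (C1, I1 all integral)

#3 stroke→Sf1  (source Sf1 imposes f)
#2 stroke→J2  (prefer integral on C1)
#1 stroke→TF1  (J2: bond 2 brought effort, rest push out)
#0 stroke→J1  (TF TF1: opposite of bond 1)
#4 stroke→I1  (only one flow-in slot at J1)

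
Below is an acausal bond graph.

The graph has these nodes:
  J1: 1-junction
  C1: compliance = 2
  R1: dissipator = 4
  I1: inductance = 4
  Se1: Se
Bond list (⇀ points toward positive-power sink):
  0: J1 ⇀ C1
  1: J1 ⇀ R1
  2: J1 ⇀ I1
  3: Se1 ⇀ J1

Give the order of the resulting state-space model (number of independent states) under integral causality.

b3 |J1  (Se1 (Se) sets effort on bond)
b0 |J1  (C1 outputs effort q/C1)
b2 |I1  (I1 integral (f out))
b1 |J1  (common-f at J1 fixed by 2)

2  (C1, I1 all integral)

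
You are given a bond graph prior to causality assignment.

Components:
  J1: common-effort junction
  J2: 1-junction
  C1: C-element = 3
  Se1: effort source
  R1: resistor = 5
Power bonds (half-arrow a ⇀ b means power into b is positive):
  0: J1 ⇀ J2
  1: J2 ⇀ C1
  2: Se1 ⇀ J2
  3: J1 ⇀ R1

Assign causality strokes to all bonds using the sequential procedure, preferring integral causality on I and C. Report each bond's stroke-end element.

#2 stroke at J2  (Se1 (Se) sets effort on bond)
#1 stroke at J2  (C1: C, integral causality)
#0 stroke at J1  (J2: last free bond brings flow in)
#3 stroke at R1  (J1: bond 0 brought effort, rest push out)

#0 |J1
#1 |J2
#2 |J2
#3 |R1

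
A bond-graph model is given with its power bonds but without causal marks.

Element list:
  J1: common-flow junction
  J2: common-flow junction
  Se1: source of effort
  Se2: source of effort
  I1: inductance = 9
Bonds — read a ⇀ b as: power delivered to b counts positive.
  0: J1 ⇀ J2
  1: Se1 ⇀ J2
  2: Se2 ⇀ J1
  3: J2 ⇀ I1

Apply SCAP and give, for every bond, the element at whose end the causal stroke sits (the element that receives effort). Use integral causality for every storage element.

β1 |J2  (Se1 fixes effort; stroke away)
β2 |J1  (Se2: effort source, stroke at far end)
β0 |J2  (only one flow-in slot at J1)
β3 |I1  (J2 needs exactly one f-in)

b0 →J2
b1 →J2
b2 →J1
b3 →I1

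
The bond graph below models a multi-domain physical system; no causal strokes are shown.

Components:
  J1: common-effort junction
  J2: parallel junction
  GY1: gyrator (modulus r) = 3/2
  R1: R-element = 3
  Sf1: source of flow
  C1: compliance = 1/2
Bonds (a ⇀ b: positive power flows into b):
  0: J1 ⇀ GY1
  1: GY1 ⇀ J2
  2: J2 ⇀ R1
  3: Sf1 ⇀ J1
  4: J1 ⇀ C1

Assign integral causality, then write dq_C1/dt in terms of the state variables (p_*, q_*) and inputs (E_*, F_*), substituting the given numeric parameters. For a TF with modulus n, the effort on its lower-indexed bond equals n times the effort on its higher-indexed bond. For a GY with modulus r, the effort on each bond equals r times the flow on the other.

dq_C1/dt = F_Sf1 - 8*q_C1/3

#3 |Sf1  (Sf1 (Sf) sets flow on bond)
#4 |J1  (C1 outputs effort q/C1)
#0 |GY1  (common-e at J1 fixed by 4)
#1 |GY1  (GY1 both-in/both-out from 0)
#2 |J2  (only one effort-in slot at J2)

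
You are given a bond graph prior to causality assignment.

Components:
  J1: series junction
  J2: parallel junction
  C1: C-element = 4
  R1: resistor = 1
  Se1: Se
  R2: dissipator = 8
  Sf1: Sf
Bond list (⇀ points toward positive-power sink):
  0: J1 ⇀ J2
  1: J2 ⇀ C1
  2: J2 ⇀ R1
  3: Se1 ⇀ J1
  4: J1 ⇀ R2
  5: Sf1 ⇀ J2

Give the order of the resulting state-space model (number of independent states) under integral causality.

#3 →J1  (Se1: effort source, stroke at far end)
#5 →Sf1  (Sf1 fixes flow; stroke at Sf1)
#1 →J2  (C1 integral (e out))
#0 →J1  (common-e at J2 fixed by 1)
#2 →R1  (common-e at J2 fixed by 1)
#4 →R2  (closing 1-jn rule on J1)

1  (C1 all integral)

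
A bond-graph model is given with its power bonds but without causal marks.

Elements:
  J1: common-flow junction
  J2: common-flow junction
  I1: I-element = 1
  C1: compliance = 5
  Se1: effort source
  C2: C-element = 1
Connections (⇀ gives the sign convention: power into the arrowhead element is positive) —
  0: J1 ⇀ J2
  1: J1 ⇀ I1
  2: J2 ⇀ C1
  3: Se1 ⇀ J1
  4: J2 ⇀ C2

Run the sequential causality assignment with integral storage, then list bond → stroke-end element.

β3 →J1  (Se1 fixes effort; stroke away)
β1 →I1  (prefer integral on I1)
β0 →J1  (1-jn J1 has f-setter on 1)
β2 →J2  (common-f at J2 fixed by 0)
β4 →J2  (J2: bond 0 brought flow, rest push out)

#0 stroke at J1
#1 stroke at I1
#2 stroke at J2
#3 stroke at J1
#4 stroke at J2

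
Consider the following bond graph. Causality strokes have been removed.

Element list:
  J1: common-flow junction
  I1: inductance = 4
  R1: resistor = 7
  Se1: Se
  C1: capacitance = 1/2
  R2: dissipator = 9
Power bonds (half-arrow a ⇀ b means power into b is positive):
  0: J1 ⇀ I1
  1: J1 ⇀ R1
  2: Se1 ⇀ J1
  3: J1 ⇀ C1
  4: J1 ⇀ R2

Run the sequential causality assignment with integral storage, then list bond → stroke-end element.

β0 stroke at I1
β1 stroke at J1
β2 stroke at J1
β3 stroke at J1
β4 stroke at J1

β2 |J1  (Se1 fixes effort; stroke away)
β0 |I1  (I1 outputs flow p/I1)
β1 |J1  (J1: bond 0 brought flow, rest push out)
β3 |J1  (common-f at J1 fixed by 0)
β4 |J1  (1-jn J1 has f-setter on 0)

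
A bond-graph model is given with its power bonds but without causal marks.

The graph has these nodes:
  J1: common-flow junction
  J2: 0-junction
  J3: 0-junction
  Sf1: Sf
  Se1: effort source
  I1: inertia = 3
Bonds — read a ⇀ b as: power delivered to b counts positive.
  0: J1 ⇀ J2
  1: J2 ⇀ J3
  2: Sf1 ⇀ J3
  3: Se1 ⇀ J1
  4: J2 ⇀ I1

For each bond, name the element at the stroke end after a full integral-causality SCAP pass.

#2 stroke at Sf1  (Sf1 fixes flow; stroke at Sf1)
#3 stroke at J1  (Se1: effort source, stroke at far end)
#0 stroke at J2  (J1: last free bond brings flow in)
#1 stroke at J3  (common-e at J2 fixed by 0)
#4 stroke at I1  (common-e at J2 fixed by 0)

#0 stroke→J2
#1 stroke→J3
#2 stroke→Sf1
#3 stroke→J1
#4 stroke→I1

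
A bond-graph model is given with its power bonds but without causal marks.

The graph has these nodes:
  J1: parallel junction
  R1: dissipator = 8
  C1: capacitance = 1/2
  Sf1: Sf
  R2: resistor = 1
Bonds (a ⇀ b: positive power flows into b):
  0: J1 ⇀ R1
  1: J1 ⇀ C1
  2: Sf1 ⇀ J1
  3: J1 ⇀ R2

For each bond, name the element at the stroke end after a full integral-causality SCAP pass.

b2 stroke→Sf1  (Sf1 (Sf) sets flow on bond)
b1 stroke→J1  (prefer integral on C1)
b0 stroke→R1  (J1 effort already set via bond 1)
b3 stroke→R2  (J1 effort already set via bond 1)

bond 0 |R1
bond 1 |J1
bond 2 |Sf1
bond 3 |R2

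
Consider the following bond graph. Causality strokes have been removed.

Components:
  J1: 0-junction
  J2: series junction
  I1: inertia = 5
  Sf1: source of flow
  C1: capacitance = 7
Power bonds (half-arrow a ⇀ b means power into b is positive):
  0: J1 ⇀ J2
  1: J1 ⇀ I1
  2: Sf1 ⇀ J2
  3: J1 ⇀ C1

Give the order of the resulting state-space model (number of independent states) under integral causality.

b2 |Sf1  (Sf1 (Sf) sets flow on bond)
b0 |J2  (common-f at J2 fixed by 2)
b1 |I1  (I1 outputs flow p/I1)
b3 |J1  (J1: last free bond brings effort in)

2  (C1, I1 all integral)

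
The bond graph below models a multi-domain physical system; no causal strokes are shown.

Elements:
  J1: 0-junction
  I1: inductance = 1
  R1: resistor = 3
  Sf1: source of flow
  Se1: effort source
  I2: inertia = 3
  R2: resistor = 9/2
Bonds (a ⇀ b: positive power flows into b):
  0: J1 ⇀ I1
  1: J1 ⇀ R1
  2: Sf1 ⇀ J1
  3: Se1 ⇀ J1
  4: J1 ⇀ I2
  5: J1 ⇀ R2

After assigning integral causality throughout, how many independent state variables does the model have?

#2 stroke at Sf1  (source Sf1 imposes f)
#3 stroke at J1  (Se1 (Se) sets effort on bond)
#0 stroke at I1  (J1 effort already set via bond 3)
#1 stroke at R1  (J1: bond 3 brought effort, rest push out)
#4 stroke at I2  (0-jn J1 has e-setter on 3)
#5 stroke at R2  (common-e at J1 fixed by 3)

2  (I1, I2 all integral)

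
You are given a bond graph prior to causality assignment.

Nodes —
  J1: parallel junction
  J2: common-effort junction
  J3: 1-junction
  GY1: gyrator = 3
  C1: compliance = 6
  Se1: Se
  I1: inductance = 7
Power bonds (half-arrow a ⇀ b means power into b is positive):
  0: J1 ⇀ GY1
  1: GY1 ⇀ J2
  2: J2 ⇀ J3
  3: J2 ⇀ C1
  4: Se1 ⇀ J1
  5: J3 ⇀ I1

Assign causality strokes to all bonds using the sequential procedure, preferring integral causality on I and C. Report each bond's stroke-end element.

bond 0 →GY1
bond 1 →GY1
bond 2 →J3
bond 3 →J2
bond 4 →J1
bond 5 →I1

b4 →J1  (Se1 fixes effort; stroke away)
b0 →GY1  (common-e at J1 fixed by 4)
b1 →GY1  (through GY1, causality inverts; strokes same side of GY1)
b3 →J2  (prefer integral on C1)
b2 →J3  (J2 effort already set via bond 3)
b5 →I1  (closing 1-jn rule on J3)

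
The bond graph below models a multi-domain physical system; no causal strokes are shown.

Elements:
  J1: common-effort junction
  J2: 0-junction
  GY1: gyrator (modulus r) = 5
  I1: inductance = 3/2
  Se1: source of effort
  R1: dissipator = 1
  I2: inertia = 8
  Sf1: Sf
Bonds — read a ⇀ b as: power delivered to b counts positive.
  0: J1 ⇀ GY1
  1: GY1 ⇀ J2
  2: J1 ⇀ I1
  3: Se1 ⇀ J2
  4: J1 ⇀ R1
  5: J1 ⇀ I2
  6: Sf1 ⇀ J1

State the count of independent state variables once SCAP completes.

#3 stroke→J2  (Se1 (Se) sets effort on bond)
#6 stroke→Sf1  (source Sf1 imposes f)
#1 stroke→GY1  (J2: bond 3 brought effort, rest push out)
#0 stroke→GY1  (GY GY1: same side as bond 1)
#2 stroke→I1  (I1 outputs flow p/I1)
#5 stroke→I2  (I2 outputs flow p/I2)
#4 stroke→J1  (J1: last free bond brings effort in)

2  (I1, I2 all integral)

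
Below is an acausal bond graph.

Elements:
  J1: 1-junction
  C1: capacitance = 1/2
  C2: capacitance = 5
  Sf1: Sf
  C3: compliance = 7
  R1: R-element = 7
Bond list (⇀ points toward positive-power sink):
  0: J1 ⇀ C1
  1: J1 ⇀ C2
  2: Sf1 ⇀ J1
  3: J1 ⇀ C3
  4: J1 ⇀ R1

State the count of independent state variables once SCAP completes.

3  (C1, C2, C3 all integral)

β2 stroke→Sf1  (Sf1 fixes flow; stroke at Sf1)
β0 stroke→J1  (J1: bond 2 brought flow, rest push out)
β1 stroke→J1  (J1 flow already set via bond 2)
β3 stroke→J1  (1-jn J1 has f-setter on 2)
β4 stroke→J1  (1-jn J1 has f-setter on 2)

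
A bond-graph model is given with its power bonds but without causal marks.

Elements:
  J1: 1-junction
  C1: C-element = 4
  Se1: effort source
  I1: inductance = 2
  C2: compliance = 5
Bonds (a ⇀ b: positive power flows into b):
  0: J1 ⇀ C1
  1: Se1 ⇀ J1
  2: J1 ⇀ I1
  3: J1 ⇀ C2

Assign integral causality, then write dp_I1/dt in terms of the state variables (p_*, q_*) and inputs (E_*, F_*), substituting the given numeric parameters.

β1 stroke→J1  (Se1 fixes effort; stroke away)
β0 stroke→J1  (C1 integral (e out))
β2 stroke→I1  (I1 outputs flow p/I1)
β3 stroke→J1  (1-jn J1 has f-setter on 2)

dp_I1/dt = E_Se1 - q_C1/4 - q_C2/5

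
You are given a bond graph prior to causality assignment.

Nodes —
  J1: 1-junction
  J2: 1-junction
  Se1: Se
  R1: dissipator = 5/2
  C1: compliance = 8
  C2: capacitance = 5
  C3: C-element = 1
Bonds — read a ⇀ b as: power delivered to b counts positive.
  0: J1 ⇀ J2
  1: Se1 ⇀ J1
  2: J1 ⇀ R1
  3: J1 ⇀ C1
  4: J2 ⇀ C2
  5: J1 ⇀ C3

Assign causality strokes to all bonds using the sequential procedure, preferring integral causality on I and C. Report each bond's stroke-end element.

bond 0 →J1
bond 1 →J1
bond 2 →R1
bond 3 →J1
bond 4 →J2
bond 5 →J1

bond 1 |J1  (Se1 (Se) sets effort on bond)
bond 3 |J1  (prefer integral on C1)
bond 4 |J2  (C2: C, integral causality)
bond 0 |J1  (only one flow-in slot at J2)
bond 5 |J1  (C3 outputs effort q/C3)
bond 2 |R1  (closing 1-jn rule on J1)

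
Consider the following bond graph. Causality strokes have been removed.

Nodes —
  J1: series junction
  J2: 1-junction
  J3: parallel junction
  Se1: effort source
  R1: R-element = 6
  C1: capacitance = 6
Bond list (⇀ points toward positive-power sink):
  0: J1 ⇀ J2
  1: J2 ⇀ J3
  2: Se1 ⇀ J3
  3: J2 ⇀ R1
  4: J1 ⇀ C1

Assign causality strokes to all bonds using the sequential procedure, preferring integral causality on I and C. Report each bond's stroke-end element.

bond 0 →J2
bond 1 →J2
bond 2 →J3
bond 3 →R1
bond 4 →J1

β2 →J3  (source Se1 imposes e)
β1 →J2  (0-jn J3 has e-setter on 2)
β4 →J1  (C1 outputs effort q/C1)
β0 →J2  (J1 needs exactly one f-in)
β3 →R1  (J2: last free bond brings flow in)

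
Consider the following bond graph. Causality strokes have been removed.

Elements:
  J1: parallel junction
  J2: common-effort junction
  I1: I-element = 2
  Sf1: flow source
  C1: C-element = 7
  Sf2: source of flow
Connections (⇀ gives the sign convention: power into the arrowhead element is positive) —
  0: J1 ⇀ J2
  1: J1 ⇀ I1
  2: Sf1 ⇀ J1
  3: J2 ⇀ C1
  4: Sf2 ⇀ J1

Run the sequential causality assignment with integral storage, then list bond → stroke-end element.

b2 →Sf1  (Sf1: flow source, stroke at near end)
b4 →Sf2  (Sf2: flow source, stroke at near end)
b1 →I1  (I1 outputs flow p/I1)
b0 →J1  (closing 0-jn rule on J1)
b3 →J2  (J2 needs exactly one e-in)

bond 0 |J1
bond 1 |I1
bond 2 |Sf1
bond 3 |J2
bond 4 |Sf2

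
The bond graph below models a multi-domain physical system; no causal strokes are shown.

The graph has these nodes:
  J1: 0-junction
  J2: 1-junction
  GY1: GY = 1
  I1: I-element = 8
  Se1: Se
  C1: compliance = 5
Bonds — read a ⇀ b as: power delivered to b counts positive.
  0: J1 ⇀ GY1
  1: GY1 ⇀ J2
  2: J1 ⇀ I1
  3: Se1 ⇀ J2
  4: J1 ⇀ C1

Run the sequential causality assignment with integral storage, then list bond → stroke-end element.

b3 stroke→J2  (Se1: effort source, stroke at far end)
b1 stroke→GY1  (closing 1-jn rule on J2)
b0 stroke→GY1  (through GY1, causality inverts; strokes same side of GY1)
b2 stroke→I1  (prefer integral on I1)
b4 stroke→J1  (closing 0-jn rule on J1)

bond 0 stroke at GY1
bond 1 stroke at GY1
bond 2 stroke at I1
bond 3 stroke at J2
bond 4 stroke at J1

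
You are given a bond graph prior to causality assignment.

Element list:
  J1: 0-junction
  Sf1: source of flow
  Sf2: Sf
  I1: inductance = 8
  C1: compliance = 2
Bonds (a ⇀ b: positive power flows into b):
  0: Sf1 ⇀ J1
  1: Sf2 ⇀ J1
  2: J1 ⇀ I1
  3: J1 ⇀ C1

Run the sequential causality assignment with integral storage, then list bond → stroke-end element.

bond 0 stroke at Sf1
bond 1 stroke at Sf2
bond 2 stroke at I1
bond 3 stroke at J1

β0 stroke→Sf1  (Sf1: flow source, stroke at near end)
β1 stroke→Sf2  (Sf2: flow source, stroke at near end)
β2 stroke→I1  (prefer integral on I1)
β3 stroke→J1  (only one effort-in slot at J1)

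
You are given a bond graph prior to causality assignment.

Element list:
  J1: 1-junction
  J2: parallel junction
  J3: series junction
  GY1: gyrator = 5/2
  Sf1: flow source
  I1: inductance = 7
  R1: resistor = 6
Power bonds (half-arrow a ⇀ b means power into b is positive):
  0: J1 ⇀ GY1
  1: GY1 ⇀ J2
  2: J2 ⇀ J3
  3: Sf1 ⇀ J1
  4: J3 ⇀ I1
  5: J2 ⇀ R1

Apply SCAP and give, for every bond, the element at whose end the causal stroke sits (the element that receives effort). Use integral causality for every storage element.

b3 →Sf1  (Sf1 (Sf) sets flow on bond)
b0 →J1  (common-f at J1 fixed by 3)
b1 →J2  (GY1 both-in/both-out from 0)
b2 →J3  (common-e at J2 fixed by 1)
b5 →R1  (0-jn J2 has e-setter on 1)
b4 →I1  (only one flow-in slot at J3)

b0 →J1
b1 →J2
b2 →J3
b3 →Sf1
b4 →I1
b5 →R1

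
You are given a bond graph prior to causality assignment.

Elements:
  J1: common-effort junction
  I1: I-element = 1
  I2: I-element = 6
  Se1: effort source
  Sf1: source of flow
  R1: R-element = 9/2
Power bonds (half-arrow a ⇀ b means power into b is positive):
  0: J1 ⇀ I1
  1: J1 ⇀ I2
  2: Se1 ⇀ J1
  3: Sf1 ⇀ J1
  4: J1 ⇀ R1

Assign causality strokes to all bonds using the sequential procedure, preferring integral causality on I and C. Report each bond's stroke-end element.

bond 2 stroke at J1  (source Se1 imposes e)
bond 3 stroke at Sf1  (source Sf1 imposes f)
bond 0 stroke at I1  (0-jn J1 has e-setter on 2)
bond 1 stroke at I2  (0-jn J1 has e-setter on 2)
bond 4 stroke at R1  (common-e at J1 fixed by 2)

bond 0 →I1
bond 1 →I2
bond 2 →J1
bond 3 →Sf1
bond 4 →R1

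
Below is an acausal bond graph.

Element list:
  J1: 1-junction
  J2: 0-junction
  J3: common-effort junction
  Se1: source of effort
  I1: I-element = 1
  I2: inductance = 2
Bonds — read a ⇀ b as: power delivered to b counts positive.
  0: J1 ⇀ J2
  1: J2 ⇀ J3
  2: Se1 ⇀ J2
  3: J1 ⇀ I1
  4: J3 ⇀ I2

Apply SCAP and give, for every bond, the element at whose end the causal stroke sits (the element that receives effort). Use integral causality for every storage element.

b2 stroke at J2  (source Se1 imposes e)
b0 stroke at J1  (common-e at J2 fixed by 2)
b1 stroke at J3  (0-jn J2 has e-setter on 2)
b4 stroke at I2  (0-jn J3 has e-setter on 1)
b3 stroke at I1  (closing 1-jn rule on J1)

#0 stroke at J1
#1 stroke at J3
#2 stroke at J2
#3 stroke at I1
#4 stroke at I2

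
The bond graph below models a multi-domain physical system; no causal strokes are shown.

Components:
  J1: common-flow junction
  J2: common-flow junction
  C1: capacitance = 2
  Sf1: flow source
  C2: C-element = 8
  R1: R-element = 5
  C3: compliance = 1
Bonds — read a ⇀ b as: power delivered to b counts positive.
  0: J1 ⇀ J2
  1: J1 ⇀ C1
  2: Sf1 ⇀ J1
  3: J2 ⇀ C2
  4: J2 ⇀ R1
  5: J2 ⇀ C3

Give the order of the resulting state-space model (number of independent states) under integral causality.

β2 stroke at Sf1  (Sf1 fixes flow; stroke at Sf1)
β0 stroke at J1  (1-jn J1 has f-setter on 2)
β1 stroke at J1  (J1: bond 2 brought flow, rest push out)
β3 stroke at J2  (J2 flow already set via bond 0)
β4 stroke at J2  (1-jn J2 has f-setter on 0)
β5 stroke at J2  (1-jn J2 has f-setter on 0)

3  (C1, C2, C3 all integral)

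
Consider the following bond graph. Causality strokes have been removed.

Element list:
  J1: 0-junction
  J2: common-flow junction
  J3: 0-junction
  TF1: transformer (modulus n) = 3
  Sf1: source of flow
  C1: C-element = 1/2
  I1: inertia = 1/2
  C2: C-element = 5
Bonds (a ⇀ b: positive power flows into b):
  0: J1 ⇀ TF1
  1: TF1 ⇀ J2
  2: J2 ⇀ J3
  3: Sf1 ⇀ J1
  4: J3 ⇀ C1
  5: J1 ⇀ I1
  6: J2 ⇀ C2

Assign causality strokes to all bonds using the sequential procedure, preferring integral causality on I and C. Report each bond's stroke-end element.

β3 stroke at Sf1  (Sf1 (Sf) sets flow on bond)
β4 stroke at J3  (C1 outputs effort q/C1)
β2 stroke at J2  (0-jn J3 has e-setter on 4)
β5 stroke at I1  (I1 integral (f out))
β0 stroke at J1  (only one effort-in slot at J1)
β1 stroke at TF1  (through TF1, causality passes straight; one stroke at TF1)
β6 stroke at J2  (J2: bond 1 brought flow, rest push out)

β0 |J1
β1 |TF1
β2 |J2
β3 |Sf1
β4 |J3
β5 |I1
β6 |J2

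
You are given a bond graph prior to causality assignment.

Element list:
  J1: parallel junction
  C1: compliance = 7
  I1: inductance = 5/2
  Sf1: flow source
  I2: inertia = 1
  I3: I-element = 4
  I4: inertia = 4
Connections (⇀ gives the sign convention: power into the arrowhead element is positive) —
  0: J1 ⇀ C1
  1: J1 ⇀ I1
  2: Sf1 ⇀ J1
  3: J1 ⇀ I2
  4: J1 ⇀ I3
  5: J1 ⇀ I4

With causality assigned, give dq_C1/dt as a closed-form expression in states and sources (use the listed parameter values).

β2 stroke→Sf1  (Sf1 fixes flow; stroke at Sf1)
β0 stroke→J1  (C1 outputs effort q/C1)
β1 stroke→I1  (J1 effort already set via bond 0)
β3 stroke→I2  (common-e at J1 fixed by 0)
β4 stroke→I3  (J1 effort already set via bond 0)
β5 stroke→I4  (0-jn J1 has e-setter on 0)

dq_C1/dt = F_Sf1 - 2*p_I1/5 - p_I2 - p_I3/4 - p_I4/4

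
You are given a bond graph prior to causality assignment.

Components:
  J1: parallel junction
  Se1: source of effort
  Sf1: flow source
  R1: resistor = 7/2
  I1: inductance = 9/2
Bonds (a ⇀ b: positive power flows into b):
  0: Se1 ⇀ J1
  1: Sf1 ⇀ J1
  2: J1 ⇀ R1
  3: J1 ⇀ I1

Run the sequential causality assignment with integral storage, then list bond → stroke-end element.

b0 →J1  (Se1 fixes effort; stroke away)
b1 →Sf1  (Sf1 (Sf) sets flow on bond)
b2 →R1  (0-jn J1 has e-setter on 0)
b3 →I1  (common-e at J1 fixed by 0)

#0 stroke→J1
#1 stroke→Sf1
#2 stroke→R1
#3 stroke→I1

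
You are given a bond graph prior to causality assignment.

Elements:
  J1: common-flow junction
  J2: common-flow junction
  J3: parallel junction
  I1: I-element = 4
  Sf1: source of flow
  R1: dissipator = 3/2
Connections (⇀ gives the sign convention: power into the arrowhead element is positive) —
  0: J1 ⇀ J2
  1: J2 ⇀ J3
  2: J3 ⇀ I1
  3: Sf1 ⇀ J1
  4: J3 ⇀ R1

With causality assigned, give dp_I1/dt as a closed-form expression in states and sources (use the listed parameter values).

dp_I1/dt = 3*F_Sf1/2 - 3*p_I1/8

b3 stroke at Sf1  (Sf1 fixes flow; stroke at Sf1)
b0 stroke at J1  (1-jn J1 has f-setter on 3)
b1 stroke at J2  (1-jn J2 has f-setter on 0)
b2 stroke at I1  (I1 integral (f out))
b4 stroke at J3  (closing 0-jn rule on J3)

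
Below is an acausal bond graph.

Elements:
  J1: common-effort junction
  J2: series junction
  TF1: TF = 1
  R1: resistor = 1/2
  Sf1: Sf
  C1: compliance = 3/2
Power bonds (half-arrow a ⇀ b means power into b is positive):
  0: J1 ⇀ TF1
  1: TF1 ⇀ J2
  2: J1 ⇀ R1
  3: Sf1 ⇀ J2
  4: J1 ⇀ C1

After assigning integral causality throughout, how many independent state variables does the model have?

1  (C1 all integral)

β3 stroke at Sf1  (Sf1 fixes flow; stroke at Sf1)
β1 stroke at J2  (J2: bond 3 brought flow, rest push out)
β0 stroke at TF1  (TF1 one-in-one-out from 1)
β4 stroke at J1  (prefer integral on C1)
β2 stroke at R1  (common-e at J1 fixed by 4)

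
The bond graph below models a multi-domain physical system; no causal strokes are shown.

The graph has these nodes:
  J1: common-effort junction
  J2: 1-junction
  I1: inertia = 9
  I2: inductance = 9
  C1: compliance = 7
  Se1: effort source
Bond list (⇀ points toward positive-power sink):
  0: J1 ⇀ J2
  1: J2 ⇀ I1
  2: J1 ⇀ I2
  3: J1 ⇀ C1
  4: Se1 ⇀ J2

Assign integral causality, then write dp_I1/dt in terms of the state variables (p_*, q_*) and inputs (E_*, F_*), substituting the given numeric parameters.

bond 4 stroke→J2  (Se1: effort source, stroke at far end)
bond 1 stroke→I1  (I1 integral (f out))
bond 0 stroke→J2  (J2: bond 1 brought flow, rest push out)
bond 2 stroke→I2  (I2: I, integral causality)
bond 3 stroke→J1  (J1: last free bond brings effort in)

dp_I1/dt = E_Se1 + q_C1/7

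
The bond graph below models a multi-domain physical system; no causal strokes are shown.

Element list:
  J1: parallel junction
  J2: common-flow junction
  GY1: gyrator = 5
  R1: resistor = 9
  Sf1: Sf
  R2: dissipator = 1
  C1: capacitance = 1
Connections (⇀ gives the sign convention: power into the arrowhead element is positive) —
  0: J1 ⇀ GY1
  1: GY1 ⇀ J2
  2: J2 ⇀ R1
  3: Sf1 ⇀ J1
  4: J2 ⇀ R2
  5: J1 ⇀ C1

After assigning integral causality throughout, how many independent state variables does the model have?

1  (C1 all integral)

b3 |Sf1  (Sf1: flow source, stroke at near end)
b5 |J1  (prefer integral on C1)
b0 |GY1  (common-e at J1 fixed by 5)
b1 |GY1  (GY1 both-in/both-out from 0)
b2 |J2  (J2 flow already set via bond 1)
b4 |J2  (common-f at J2 fixed by 1)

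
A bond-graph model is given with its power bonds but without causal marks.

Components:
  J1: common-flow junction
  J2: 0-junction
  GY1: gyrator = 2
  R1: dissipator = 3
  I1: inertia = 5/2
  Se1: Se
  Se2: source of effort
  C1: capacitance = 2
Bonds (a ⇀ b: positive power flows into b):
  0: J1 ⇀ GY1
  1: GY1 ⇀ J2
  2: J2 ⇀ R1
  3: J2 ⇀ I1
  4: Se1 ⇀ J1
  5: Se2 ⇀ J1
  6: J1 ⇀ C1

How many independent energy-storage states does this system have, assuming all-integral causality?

β4 stroke at J1  (Se1 fixes effort; stroke away)
β5 stroke at J1  (Se2 (Se) sets effort on bond)
β3 stroke at I1  (I1: I, integral causality)
β6 stroke at J1  (C1: C, integral causality)
β0 stroke at GY1  (only one flow-in slot at J1)
β1 stroke at GY1  (through GY1, causality inverts; strokes same side of GY1)
β2 stroke at J2  (J2: last free bond brings effort in)

2  (C1, I1 all integral)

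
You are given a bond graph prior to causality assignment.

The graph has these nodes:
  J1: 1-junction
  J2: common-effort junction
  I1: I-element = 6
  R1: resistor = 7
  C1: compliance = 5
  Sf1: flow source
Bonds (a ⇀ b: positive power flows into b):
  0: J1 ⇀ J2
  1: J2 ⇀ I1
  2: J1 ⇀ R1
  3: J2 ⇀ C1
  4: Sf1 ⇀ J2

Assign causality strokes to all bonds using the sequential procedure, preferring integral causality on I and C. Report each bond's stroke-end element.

b0 |J1
b1 |I1
b2 |R1
b3 |J2
b4 |Sf1

b4 stroke→Sf1  (Sf1 fixes flow; stroke at Sf1)
b1 stroke→I1  (I1 integral (f out))
b3 stroke→J2  (C1 integral (e out))
b0 stroke→J1  (J2 effort already set via bond 3)
b2 stroke→R1  (closing 1-jn rule on J1)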